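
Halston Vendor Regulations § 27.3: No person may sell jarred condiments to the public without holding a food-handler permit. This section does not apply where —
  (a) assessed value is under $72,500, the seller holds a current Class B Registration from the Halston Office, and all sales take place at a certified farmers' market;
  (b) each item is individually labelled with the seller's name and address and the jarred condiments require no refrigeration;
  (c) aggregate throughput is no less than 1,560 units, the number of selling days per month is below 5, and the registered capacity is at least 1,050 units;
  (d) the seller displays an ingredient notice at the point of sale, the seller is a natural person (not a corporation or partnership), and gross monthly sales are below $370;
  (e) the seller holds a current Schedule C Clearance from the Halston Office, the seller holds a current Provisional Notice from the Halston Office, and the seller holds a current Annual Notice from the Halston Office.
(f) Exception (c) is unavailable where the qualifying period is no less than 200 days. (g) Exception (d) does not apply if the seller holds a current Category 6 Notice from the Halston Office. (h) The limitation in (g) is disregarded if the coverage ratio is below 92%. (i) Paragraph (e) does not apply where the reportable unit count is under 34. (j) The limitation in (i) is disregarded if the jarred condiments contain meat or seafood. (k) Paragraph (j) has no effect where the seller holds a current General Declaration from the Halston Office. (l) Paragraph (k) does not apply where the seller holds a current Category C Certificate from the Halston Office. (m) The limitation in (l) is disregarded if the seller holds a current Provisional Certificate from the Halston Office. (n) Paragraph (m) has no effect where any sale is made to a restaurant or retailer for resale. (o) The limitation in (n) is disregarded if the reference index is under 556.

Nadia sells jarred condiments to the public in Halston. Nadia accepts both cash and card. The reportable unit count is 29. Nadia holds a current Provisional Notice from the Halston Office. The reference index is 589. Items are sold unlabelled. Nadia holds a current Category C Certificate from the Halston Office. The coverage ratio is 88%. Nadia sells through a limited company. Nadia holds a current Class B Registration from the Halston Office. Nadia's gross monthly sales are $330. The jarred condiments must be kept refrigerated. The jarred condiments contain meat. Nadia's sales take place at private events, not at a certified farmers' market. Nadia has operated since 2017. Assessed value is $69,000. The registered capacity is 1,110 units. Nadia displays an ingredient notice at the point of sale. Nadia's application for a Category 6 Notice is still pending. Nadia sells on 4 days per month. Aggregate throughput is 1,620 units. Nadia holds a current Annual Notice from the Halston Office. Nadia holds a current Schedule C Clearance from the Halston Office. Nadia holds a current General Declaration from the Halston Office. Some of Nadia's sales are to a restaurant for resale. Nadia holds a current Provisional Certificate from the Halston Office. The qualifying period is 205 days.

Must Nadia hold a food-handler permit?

Exception (a) fails — sales are at private events, not a certified farmers' market.
Exception (b) fails — items are sold unlabelled.
All of (c)'s requirements are met (aggregate throughput is 1,620 units, meeting the 1,560 units threshold; the number of selling days per month is 4, below the 5 limit; the registered capacity is 1,110 units, meeting the 1,050 units threshold). But applying paragraph (f): (f) operates against (c): the qualifying period is 205 days, meeting the 200 days threshold. (c) is therefore removed.
Exception (d) does not apply: the seller operates through a limited company.
Exception (e) is satisfied on its face — a current Schedule C Clearance is held; a current Provisional Notice is held; a current Annual Notice is held. Under paragraphs (i)–(o): (i) would limit (e) — the reportable unit count is 29, under the 34 limit — but (j) sets (i) aside: (j) operates — the jarred condiments contain meat. (k) is engaged (a current General Declaration is held), but is set aside by (l): (l) applies — a current Category C Certificate is held. (m) is engaged (a current Provisional Certificate is held), but is set aside by (n): (n) operates against (m): some sales are to a restaurant for resale. (o), which would lift (n), is not engaged — the reference index is 589, not under 556. So (e) applies.

No — exception (e) applies; Nadia is not required to hold a food-handler permit.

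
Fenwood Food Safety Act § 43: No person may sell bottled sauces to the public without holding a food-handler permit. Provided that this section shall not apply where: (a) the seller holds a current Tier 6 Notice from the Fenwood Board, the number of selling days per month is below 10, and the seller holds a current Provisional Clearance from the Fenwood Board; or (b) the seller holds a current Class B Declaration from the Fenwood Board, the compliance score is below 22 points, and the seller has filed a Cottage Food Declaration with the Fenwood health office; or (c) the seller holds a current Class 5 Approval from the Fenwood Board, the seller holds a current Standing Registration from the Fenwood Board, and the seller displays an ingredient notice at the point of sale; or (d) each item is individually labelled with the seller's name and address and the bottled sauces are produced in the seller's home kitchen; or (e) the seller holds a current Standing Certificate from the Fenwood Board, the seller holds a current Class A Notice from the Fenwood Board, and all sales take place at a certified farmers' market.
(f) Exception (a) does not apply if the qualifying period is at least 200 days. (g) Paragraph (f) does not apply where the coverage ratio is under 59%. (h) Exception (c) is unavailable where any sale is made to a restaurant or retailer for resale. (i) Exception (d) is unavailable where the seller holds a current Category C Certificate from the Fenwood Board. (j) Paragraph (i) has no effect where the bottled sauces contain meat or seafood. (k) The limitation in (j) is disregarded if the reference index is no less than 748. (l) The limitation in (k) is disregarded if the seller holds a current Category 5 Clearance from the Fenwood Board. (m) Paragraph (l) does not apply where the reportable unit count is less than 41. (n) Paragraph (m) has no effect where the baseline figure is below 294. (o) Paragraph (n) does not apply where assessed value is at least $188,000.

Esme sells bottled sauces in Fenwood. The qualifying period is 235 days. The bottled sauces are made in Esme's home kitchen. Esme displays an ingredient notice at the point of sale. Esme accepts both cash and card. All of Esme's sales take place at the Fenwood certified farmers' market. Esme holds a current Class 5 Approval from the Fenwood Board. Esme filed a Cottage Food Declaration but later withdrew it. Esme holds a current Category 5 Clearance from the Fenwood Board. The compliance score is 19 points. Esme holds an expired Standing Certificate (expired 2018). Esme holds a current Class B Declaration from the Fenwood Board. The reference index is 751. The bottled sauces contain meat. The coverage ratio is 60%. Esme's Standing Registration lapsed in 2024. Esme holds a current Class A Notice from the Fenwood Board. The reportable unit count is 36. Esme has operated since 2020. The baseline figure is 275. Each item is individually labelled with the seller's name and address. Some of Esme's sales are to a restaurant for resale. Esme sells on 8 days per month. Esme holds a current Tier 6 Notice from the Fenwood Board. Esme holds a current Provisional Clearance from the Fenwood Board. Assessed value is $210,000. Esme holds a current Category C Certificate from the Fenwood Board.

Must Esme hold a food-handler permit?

Yes — Esme must hold a food-handler permit.

All of (a)'s requirements are met (a current Tier 6 Notice is held; the number of selling days per month is 8, below the 10 limit; a current Provisional Clearance is held). But: (f) operates against (a): the qualifying period is 235 days, meeting the 200 days threshold. (g), which would lift (f), does not operate here — the coverage ratio is 60%, not under 59%. Exception (a) does not apply.
Exception (b) requires that the seller has filed a Cottage Food Declaration with the Fenwood health office; but the Cottage Food Declaration was withdrawn, so (b) is unavailable.
Exception (c) fails — no current Standing Registration is held.
Exception (d) is satisfied on its face — items are individually labelled; the bottled sauces are home-kitchen produced. But: (i) operates against (d): a current Category C Certificate is held. (j) would limit (i) — the bottled sauces contain meat — but (k) sets (j) aside: (k) operates against (j): the reference index is 751, meeting the 748 threshold. (l) is triggered (a current Category 5 Clearance is held), but is itself disapplied by (m): (m) operates — the reportable unit count is 36, less than the 41 limit. (n) is engaged (the baseline figure is 275, below the 294 limit), but is displaced by (o): (o) operates against (n): assessed value is $210,000, meeting the $188,000 threshold. Exception (d) does not apply.
Exception (e) does not apply: there is no Standing Certificate in force.
No exception is made out. Esme falls within the general rule.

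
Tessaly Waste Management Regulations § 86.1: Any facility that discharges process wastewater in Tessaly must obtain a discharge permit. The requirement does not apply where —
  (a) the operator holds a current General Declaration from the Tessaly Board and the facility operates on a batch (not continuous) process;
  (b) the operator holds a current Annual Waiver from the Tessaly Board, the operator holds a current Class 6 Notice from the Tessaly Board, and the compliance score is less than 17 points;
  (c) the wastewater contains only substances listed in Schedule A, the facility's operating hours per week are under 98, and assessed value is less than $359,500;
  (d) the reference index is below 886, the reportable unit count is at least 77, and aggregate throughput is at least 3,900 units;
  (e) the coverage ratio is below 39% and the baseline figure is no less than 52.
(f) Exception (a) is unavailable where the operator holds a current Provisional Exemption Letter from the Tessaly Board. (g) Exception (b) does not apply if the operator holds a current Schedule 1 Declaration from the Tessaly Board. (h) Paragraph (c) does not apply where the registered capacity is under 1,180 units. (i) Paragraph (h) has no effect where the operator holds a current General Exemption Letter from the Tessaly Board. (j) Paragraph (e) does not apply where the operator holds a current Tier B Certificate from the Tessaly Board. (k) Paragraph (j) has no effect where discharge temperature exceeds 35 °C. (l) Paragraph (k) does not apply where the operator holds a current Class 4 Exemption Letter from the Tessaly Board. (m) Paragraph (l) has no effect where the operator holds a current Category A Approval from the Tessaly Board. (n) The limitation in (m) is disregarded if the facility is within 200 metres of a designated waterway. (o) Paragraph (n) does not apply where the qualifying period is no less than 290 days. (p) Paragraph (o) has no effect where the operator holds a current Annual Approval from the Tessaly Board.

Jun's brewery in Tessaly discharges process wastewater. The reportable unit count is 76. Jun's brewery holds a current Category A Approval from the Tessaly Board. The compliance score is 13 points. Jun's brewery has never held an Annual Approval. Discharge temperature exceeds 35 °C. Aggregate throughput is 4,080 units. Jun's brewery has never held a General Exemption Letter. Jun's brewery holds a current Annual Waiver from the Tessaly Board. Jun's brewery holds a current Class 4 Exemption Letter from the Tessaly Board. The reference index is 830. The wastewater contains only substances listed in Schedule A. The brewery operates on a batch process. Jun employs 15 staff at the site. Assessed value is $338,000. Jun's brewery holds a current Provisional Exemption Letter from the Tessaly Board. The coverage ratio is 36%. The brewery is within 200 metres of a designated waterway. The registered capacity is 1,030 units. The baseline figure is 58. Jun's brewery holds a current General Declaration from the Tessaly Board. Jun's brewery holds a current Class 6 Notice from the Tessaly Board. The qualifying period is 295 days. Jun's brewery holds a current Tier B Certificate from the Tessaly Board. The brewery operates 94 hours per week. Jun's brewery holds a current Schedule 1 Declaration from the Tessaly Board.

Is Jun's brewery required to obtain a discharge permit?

No — exception (e) applies; Jun's brewery is not required to obtain a discharge permit.

Exception (a)'s conditions are all satisfied: a current General Declaration is held; the facility operates on a batch process. But: (f) operates against (a): a current Provisional Exemption Letter is held. Exception (a) does not apply.
Exception (b) is satisfied on its face — a current Annual Waiver is held; a current Class 6 Notice is held; the compliance score is 13 points, less than the 17 points limit. However, paragraph (g) must be considered: (g) is triggered — a current Schedule 1 Declaration is held. Exception (b) does not apply.
All of (c)'s requirements are met (the wastewater is Schedule-A-only; the facility's operating hours per week are 94, under the 98 limit; assessed value is $338,000, less than the $359,500 limit). However, paragraphs (h)–(i) must be considered: (h) operates — the registered capacity is 1,030 units, under the 1,180 units limit. (i) is not triggered (no current General Exemption Letter is held), so (h) stands. Exception (c) does not apply.
Exception (d) does not apply: the reportable unit count is 76, short of 77.
All of (e)'s requirements are met (the coverage ratio is 36%, below the 39% limit; the baseline figure is 58, meeting the 52 threshold). As to paragraphs (j)–(p): (j) would limit (e) — a current Tier B Certificate is held — but (k) sets (j) aside: (k) is triggered — discharge temperature exceeds 35 °C. (l) would limit (k) — a current Class 4 Exemption Letter is held — but (m) sets (l) aside: (m) operates against (l): a current Category A Approval is held. (n) is triggered (the brewery is within 200 m of a designated waterway), but is overridden by (o): (o) operates against (n): the qualifying period is 295 days, meeting the 290 days threshold. (p), which would lift (o), is not triggered — no current Annual Approval is held. Exception (e) stands.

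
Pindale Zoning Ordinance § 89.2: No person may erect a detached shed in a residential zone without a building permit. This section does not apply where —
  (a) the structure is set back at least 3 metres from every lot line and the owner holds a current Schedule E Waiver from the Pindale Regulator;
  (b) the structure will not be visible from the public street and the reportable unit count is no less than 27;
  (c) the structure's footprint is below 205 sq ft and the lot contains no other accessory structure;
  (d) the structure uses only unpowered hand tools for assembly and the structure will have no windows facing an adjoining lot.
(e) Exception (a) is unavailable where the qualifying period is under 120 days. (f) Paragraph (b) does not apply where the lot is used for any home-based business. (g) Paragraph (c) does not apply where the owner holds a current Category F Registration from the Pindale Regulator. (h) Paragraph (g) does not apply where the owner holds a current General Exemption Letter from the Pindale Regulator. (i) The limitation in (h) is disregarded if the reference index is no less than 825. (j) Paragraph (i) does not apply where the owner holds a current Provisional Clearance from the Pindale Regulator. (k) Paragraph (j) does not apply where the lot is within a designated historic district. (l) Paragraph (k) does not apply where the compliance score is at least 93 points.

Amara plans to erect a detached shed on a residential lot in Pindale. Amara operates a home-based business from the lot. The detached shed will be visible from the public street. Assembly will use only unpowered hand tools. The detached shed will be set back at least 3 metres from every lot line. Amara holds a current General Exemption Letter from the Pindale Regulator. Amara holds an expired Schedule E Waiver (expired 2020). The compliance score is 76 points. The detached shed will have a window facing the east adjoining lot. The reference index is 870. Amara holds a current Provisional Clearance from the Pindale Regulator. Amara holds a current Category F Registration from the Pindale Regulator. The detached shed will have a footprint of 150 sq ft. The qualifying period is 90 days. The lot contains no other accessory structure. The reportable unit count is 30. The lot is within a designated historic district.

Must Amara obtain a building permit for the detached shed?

Yes — Amara must obtain a building permit.

Exception (a) fails — there is no Schedule E Waiver in force.
Exception (b) does not apply: the structure will be visible from the street.
All of (c)'s requirements are met (the structure's footprint is 150 sq ft, below the 205 sq ft limit; the lot has no other accessory structure). But: (g) operates against (c): a current Category F Registration is held. (h) would limit (g) — a current General Exemption Letter is held — but (i) sets (h) aside: (i) operates — the reference index is 870, meeting the 825 threshold. (j) is engaged (a current Provisional Clearance is held), but is itself disapplied by (k): (k) is triggered — the lot is in a historic district. (l) is not triggered (the compliance score is 76 points, short of 93 points), so (k) stands. (c) is therefore removed.
Exception (d) does not apply: a window faces an adjoining lot.
No exception is made out. Amara falls within the general rule.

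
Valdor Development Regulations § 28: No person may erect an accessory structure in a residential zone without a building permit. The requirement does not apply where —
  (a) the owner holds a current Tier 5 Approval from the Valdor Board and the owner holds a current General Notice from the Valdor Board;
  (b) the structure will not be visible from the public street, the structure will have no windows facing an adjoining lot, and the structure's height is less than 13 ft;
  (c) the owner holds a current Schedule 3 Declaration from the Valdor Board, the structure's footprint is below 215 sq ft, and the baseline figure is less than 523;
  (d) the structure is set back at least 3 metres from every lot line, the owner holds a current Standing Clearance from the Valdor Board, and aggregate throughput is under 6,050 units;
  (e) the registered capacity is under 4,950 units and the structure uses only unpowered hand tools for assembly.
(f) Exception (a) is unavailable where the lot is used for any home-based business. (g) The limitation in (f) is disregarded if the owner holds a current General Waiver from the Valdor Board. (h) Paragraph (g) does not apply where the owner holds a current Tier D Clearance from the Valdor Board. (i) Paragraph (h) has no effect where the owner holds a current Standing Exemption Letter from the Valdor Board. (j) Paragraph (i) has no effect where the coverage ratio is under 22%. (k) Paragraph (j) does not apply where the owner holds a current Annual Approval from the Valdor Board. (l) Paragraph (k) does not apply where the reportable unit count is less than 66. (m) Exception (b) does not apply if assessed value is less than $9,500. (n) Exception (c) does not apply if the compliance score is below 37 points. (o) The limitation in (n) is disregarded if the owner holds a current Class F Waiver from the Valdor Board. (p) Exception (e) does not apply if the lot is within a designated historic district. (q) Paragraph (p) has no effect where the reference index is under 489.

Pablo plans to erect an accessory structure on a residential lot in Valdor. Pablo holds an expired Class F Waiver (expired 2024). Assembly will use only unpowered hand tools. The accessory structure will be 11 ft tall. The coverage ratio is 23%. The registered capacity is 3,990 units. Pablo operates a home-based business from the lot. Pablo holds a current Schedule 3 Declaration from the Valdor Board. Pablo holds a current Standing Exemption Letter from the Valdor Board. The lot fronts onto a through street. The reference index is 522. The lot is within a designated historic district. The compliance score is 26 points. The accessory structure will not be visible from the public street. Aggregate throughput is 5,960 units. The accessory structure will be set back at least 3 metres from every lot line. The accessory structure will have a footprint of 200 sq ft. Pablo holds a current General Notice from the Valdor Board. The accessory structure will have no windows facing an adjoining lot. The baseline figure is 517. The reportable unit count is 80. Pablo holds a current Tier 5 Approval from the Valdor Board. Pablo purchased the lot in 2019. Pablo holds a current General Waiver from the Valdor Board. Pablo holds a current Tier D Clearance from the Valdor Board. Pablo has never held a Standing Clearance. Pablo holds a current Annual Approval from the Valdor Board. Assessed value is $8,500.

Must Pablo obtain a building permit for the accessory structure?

No — exception (a) applies; Pablo does not need a building permit.

Exception (a): a current Tier 5 Approval is held; a current General Notice is held — every condition holds. Applying paragraphs (f)–(l): (f) is engaged (a home-based business operates on the lot), but yields to (g): (g) operates against (f): a current General Waiver is held. (h) would limit (g) — a current Tier D Clearance is held — but (i) sets (h) aside: (i) operates against (h): a current Standing Exemption Letter is held. (j) does not operate here (the coverage ratio is 23%, not under 22%), so (i) stands. So (a) applies.
Exception (b)'s conditions are all satisfied: the structure will not be visible from the street; no windows face an adjoining lot; the structure's height is 11 ft, less than the 13 ft limit. However, paragraph (m) must be considered: (m) is triggered — assessed value is $8,500, less than the $9,500 limit. Exception (b) does not apply.
Exception (c) is satisfied on its face — a current Schedule 3 Declaration is held; the structure's footprint is 200 sq ft, below the 215 sq ft limit; the baseline figure is 517, less than the 523 limit. But: (n) operates against (c): the compliance score is 26 points, below the 37 points limit. (o), which would lift (n), is inapplicable — there is no Class F Waiver in force. So (c) is unavailable.
Exception (d) fails — there is no Standing Clearance in force.
Exception (e): the registered capacity is 3,990 units, under the 4,950 units limit; assembly uses only hand tools — every condition holds. But: (p) operates against (e): the lot is in a historic district. (q) is not engaged (the reference index is 522, not under 489), so (p) stands. (e) is therefore removed.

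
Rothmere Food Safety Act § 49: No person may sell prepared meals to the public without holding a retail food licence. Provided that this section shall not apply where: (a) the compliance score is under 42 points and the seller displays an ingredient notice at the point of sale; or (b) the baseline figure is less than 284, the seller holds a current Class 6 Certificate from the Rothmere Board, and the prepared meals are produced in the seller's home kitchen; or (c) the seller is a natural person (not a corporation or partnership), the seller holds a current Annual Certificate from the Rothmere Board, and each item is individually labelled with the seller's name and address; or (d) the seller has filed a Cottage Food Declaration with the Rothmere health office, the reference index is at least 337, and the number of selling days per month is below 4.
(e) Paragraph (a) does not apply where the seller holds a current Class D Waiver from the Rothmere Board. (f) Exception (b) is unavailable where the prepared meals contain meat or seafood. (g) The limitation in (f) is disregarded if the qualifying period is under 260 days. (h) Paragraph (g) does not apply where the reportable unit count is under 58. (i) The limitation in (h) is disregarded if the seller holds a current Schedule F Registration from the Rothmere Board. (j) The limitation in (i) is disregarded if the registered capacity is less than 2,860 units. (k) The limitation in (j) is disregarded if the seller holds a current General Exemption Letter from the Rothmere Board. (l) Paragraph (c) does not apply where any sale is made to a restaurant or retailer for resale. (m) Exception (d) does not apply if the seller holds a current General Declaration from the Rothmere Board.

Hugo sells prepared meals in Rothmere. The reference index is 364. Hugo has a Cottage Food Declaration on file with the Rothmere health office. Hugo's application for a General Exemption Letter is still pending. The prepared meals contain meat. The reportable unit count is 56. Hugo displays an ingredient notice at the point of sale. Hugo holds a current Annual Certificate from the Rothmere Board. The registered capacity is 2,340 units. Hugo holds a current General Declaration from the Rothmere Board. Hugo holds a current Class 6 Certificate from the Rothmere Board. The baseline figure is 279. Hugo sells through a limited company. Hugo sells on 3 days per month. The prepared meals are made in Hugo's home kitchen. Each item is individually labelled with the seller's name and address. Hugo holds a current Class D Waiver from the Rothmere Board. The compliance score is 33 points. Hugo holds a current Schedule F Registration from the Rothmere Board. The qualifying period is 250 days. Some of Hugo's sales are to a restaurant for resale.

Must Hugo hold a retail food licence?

Yes — Hugo must hold a retail food licence.

Exception (a): the compliance score is 33 points, under the 42 points limit; an ingredient notice is displayed — every condition holds. However, paragraph (e) must be considered: (e) operates against (a): a current Class D Waiver is held. Exception (a) does not apply.
Exception (b)'s conditions are all satisfied: the baseline figure is 279, less than the 284 limit; a current Class 6 Certificate is held; the prepared meals are home-kitchen produced. Turning to paragraphs (f)–(k): (f) applies — the prepared meals contain meat. (g) would limit (f) — the qualifying period is 250 days, under the 260 days limit — but (h) sets (g) aside: (h) is engaged — the reportable unit count is 56, under the 58 limit. (i) would limit (h) — a current Schedule F Registration is held — but (j) sets (i) aside: (j) operates against (i): the registered capacity is 2,340 units, less than the 2,860 units limit. (k) is not engaged (there is no General Exemption Letter in force), so (j) stands. So (b) is unavailable.
Exception (c) fails — the seller operates through a limited company.
Exception (d) is satisfied on its face — a Cottage Food Declaration is on file; the reference index is 364, meeting the 337 threshold; the number of selling days per month is 3, below the 4 limit. But: (m) operates against (d): a current General Declaration is held. (d) is therefore removed.
Every exception is unavailable, so the rule governs.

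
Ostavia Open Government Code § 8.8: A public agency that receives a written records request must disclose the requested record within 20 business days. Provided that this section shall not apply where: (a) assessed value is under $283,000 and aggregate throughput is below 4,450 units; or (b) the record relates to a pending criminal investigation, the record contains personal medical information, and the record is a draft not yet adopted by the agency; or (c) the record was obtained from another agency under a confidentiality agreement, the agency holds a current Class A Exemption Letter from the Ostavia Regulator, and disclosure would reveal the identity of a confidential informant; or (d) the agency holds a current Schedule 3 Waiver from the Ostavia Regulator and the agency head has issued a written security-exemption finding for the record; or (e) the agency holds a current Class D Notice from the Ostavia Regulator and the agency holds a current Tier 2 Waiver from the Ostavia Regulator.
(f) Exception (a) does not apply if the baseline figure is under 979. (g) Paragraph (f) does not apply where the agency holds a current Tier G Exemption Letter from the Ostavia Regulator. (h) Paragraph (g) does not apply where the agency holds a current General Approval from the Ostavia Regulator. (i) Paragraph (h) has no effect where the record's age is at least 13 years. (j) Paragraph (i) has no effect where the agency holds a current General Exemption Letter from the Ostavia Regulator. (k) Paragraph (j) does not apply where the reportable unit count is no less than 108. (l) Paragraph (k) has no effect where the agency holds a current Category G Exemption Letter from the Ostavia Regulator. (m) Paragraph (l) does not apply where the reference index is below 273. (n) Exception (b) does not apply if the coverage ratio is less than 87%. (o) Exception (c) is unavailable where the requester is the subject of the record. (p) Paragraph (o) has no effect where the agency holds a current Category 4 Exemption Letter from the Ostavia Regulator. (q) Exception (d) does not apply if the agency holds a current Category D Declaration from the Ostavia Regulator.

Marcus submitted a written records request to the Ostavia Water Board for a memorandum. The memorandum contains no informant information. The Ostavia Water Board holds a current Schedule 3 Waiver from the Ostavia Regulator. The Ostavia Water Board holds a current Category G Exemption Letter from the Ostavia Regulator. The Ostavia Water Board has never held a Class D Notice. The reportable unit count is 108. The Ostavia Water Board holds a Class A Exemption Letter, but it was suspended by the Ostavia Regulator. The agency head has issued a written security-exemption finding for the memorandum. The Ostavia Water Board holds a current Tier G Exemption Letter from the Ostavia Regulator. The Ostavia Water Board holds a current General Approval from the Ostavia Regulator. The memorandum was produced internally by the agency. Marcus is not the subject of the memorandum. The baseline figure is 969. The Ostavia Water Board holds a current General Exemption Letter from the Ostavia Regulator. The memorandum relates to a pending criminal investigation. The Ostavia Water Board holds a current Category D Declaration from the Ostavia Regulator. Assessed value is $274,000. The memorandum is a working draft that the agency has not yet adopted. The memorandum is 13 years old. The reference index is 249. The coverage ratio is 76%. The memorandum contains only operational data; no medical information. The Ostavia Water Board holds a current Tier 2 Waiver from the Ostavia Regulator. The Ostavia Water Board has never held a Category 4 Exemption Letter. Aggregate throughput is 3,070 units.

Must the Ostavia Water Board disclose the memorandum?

No — exception (a) applies; the Ostavia Water Board is not required to disclose the memorandum.

All of (a)'s requirements are met (assessed value is $274,000, under the $283,000 limit; aggregate throughput is 3,070 units, below the 4,450 units limit). As to paragraphs (f)–(m): (f) is engaged (the baseline figure is 969, under the 979 limit), but is displaced by (g): (g) operates against (f): a current Tier G Exemption Letter is held. (h) would limit (g) — a current General Approval is held — but (i) sets (h) aside: (i) operates against (h): the record's age is 13 years, meeting the 13 years threshold. (j) would limit (i) — a current General Exemption Letter is held — but (k) sets (j) aside: (k) operates against (j): the reportable unit count is 108, meeting the 108 threshold. (l) is triggered (a current Category G Exemption Letter is held), but yields to (m): (m) applies — the reference index is 249, below the 273 limit. Exception (a) stands.
Exception (b) fails — the memorandum contains only operational data.
Exception (c) requires that the record was obtained from another agency under a confidentiality agreement; but the memorandum was produced internally, so (c) is unavailable.
Exception (d) is satisfied on its face — a current Schedule 3 Waiver is held; a written security-exemption finding has been issued. However, paragraph (q) must be considered: (q) is engaged — a current Category D Declaration is held. So (d) is unavailable.
Exception (e) fails — the Class D Notice is not current.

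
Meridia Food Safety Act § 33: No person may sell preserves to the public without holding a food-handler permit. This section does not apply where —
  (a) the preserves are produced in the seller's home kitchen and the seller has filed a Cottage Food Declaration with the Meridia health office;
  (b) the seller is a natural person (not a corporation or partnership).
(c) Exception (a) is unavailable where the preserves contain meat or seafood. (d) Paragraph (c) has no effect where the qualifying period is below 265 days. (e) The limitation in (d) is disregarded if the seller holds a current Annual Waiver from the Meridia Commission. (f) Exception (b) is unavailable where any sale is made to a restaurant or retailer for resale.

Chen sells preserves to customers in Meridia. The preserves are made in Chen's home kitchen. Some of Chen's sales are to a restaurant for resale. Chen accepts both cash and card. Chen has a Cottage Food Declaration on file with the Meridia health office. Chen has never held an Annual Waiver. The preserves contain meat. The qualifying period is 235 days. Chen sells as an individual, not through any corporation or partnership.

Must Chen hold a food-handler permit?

No — exception (a) applies; Chen is not required to hold a food-handler permit.

Exception (a): the preserves are home-kitchen produced; a Cottage Food Declaration is on file — every condition holds. Under paragraphs (c)–(e): (c) would limit (a) — the preserves contain meat — but (d) sets (c) aside: (d) operates against (c): the qualifying period is 235 days, below the 265 days limit. (e) is inapplicable (there is no Annual Waiver in force), so (d) stands. (a) remains available.
Exception (b): the seller is a natural person — every condition holds. Turning to paragraph (f): (f) is triggered — some sales are to a restaurant for resale. Exception (b) does not apply.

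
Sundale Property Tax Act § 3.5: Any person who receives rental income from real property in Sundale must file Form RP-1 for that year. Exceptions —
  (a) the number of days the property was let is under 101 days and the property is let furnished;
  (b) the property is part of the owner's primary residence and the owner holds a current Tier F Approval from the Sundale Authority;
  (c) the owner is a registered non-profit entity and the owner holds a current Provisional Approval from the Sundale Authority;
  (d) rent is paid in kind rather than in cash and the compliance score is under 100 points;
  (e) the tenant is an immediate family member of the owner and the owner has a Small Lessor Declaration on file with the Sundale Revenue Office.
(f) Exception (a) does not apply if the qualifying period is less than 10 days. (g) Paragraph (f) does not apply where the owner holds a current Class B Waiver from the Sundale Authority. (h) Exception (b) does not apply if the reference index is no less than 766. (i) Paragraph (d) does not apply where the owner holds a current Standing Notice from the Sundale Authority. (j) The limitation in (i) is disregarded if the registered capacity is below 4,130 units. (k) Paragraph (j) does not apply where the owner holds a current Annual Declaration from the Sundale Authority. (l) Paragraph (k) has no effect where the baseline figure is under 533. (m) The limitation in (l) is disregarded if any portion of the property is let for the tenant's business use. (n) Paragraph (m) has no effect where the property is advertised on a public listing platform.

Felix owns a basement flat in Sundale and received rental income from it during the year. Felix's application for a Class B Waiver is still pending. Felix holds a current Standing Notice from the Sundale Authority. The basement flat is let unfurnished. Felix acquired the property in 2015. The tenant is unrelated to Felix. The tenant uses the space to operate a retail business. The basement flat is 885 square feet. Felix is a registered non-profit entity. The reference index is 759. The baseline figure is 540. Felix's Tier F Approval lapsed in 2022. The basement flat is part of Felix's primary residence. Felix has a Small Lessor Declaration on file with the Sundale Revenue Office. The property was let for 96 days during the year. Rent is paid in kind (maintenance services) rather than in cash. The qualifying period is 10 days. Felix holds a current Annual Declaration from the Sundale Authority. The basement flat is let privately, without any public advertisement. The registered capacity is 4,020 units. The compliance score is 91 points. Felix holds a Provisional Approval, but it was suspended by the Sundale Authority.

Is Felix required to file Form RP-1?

Exception (a) requires that the property is let furnished; but the property is let unfurnished, so (a) is unavailable.
Exception (b) requires that the owner holds a current Tier F Approval from the Sundale Authority; but the Tier F Approval is not current, so (b) is unavailable.
Exception (c) fails — no current Provisional Approval is held.
All of (d)'s requirements are met (rent is paid in kind; the compliance score is 91 points, under the 100 points limit). Turning to paragraphs (i)–(n): (i) is triggered — a current Standing Notice is held. (j) would limit (i) — the registered capacity is 4,020 units, below the 4,130 units limit — but (k) sets (j) aside: (k) operates against (j): a current Annual Declaration is held. (l), which would lift (k), does not operate here — the baseline figure is 540, not under 533. So (d) is unavailable.
Exception (e) requires that the tenant is an immediate family member of the owner; but the tenant is unrelated to the owner, so (e) is unavailable.
No exception displaces § 3.5.

Yes — Felix must file Form RP-1.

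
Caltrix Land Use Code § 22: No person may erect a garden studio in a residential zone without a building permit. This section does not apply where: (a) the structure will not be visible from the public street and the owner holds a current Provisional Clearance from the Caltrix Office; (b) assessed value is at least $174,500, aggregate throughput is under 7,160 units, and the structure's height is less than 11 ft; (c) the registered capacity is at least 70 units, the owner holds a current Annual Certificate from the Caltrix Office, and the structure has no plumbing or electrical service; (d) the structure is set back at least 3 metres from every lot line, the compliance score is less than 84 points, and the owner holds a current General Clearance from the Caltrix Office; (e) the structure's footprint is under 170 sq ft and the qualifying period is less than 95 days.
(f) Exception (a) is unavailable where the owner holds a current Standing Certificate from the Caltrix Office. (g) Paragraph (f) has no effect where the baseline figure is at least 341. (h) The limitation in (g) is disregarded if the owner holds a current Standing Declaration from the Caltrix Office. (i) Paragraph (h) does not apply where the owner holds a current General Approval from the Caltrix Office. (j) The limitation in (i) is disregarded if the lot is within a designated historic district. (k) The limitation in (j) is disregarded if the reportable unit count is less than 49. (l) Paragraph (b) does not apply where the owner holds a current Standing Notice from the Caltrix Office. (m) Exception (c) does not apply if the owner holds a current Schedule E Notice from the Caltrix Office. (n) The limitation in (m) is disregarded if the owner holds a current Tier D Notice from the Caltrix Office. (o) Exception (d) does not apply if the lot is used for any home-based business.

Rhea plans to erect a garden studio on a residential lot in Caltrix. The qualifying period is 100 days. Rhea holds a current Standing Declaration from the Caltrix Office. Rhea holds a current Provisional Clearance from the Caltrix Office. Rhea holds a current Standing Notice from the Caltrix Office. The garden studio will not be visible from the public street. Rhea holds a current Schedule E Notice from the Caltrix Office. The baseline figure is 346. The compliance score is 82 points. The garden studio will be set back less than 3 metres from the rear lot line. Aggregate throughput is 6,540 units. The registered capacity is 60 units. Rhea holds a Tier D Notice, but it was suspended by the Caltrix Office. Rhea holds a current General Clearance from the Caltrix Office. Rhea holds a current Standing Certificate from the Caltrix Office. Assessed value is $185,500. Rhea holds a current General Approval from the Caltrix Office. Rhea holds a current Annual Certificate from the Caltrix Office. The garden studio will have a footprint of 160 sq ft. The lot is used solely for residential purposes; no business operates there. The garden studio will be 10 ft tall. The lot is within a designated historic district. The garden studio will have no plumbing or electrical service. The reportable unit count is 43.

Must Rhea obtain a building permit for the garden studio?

Exception (a)'s conditions are all satisfied: the structure will not be visible from the street; a current Provisional Clearance is held. As to paragraphs (f)–(k): (f) would limit (a) — a current Standing Certificate is held — but (g) sets (f) aside: (g) is engaged — the baseline figure is 346, meeting the 341 threshold. (h) is triggered (a current Standing Declaration is held), but is overridden by (i): (i) is triggered — a current General Approval is held. (j) would limit (i) — the lot is in a historic district — but (k) sets (j) aside: (k) operates against (j): the reportable unit count is 43, less than the 49 limit. (a) remains available.
Exception (b): assessed value is $185,500, meeting the $174,500 threshold; aggregate throughput is 6,540 units, under the 7,160 units limit; the structure's height is 10 ft, less than the 11 ft limit — every condition holds. However, paragraph (l) must be considered: (l) is engaged — a current Standing Notice is held. So (b) is unavailable.
Exception (c) does not apply: the registered capacity is 60 units, short of 70 units.
Exception (d) fails — the rear setback is under 3 m.
Exception (e) does not apply: the qualifying period is 100 days, not less than 95 days.

No — exception (a) applies; Rhea does not need a building permit.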